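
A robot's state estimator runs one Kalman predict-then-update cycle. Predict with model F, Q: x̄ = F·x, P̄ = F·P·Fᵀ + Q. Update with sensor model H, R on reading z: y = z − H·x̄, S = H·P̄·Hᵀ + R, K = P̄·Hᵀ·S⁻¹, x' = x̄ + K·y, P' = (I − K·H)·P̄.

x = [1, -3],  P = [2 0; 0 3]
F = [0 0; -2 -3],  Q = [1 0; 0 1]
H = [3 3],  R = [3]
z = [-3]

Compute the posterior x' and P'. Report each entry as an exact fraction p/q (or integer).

x' = [-3/14, -5/7]
P' = [109/112 -27/28; -27/28 9/7]

x̄ = F·x = [0, 7]
P̄ = F·P·Fᵀ + Q = [1 0; 0 36]
y = z − H·x̄ = [-24]
S = H·P̄·Hᵀ + R = [336]
K = P̄·Hᵀ·S⁻¹ = [1/112; 9/28]
x' = x̄ + K·y = [-3/14, -5/7]
P' = (I − K·H)·P̄ = [109/112 -27/28; -27/28 9/7]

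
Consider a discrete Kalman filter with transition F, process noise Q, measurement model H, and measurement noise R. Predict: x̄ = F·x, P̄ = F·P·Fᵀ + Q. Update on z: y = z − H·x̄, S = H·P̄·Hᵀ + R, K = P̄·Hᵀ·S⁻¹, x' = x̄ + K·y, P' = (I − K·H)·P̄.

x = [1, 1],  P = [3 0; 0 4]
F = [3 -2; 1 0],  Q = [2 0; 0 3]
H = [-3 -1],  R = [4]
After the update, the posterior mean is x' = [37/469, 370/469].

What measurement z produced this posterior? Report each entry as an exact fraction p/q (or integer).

x̄ = F·x = [1, 1]
P̄ = F·P·Fᵀ + Q = [45 9; 9 6]
S = H·P̄·Hᵀ + R = [469]
K = P̄·Hᵀ·S⁻¹ = [-144/469; -33/469]
x' − x̄ = [-432/469, -99/469] = K·y
y = (KᵀK)⁻¹·Kᵀ·(x' − x̄) = [3]
z = y + H·x̄ = [3] + [-4] = [-1]

z = [-1]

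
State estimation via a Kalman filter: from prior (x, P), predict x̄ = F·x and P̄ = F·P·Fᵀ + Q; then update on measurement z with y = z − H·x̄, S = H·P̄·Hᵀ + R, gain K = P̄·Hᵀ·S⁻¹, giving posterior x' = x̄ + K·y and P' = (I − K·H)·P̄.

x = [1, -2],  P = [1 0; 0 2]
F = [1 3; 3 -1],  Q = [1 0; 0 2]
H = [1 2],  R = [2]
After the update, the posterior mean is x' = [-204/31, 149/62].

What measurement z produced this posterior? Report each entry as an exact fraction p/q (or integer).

x̄ = F·x = [-5, 5]
P̄ = F·P·Fᵀ + Q = [20 -3; -3 13]
S = H·P̄·Hᵀ + R = [62]
K = P̄·Hᵀ·S⁻¹ = [7/31; 23/62]
x' − x̄ = [-49/31, -161/62] = K·y
y = (KᵀK)⁻¹·Kᵀ·(x' − x̄) = [-7]
z = y + H·x̄ = [-7] + [5] = [-2]

z = [-2]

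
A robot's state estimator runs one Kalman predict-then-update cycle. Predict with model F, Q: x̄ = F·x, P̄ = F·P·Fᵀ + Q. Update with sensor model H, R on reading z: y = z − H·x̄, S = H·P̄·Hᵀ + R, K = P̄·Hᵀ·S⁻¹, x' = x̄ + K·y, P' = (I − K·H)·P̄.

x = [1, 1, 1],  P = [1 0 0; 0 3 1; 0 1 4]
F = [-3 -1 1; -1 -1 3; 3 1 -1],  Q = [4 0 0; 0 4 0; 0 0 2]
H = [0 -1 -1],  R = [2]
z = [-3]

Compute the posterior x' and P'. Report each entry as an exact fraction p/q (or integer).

x̄ = F·x = [-3, 1, 3]
P̄ = F·P·Fᵀ + Q = [18 14 -14; 14 38 -14; -14 -14 16]
y = z − H·x̄ = [1]
S = H·P̄·Hᵀ + R = [28]
K = P̄·Hᵀ·S⁻¹ = [0; -6/7; -1/14]
x' = x̄ + K·y = [-3, 1/7, 41/14]
P' = (I − K·H)·P̄ = [18 14 -14; 14 122/7 -110/7; -14 -110/7 111/7]

x' = [-3, 1/7, 41/14]
P' = [18 14 -14; 14 122/7 -110/7; -14 -110/7 111/7]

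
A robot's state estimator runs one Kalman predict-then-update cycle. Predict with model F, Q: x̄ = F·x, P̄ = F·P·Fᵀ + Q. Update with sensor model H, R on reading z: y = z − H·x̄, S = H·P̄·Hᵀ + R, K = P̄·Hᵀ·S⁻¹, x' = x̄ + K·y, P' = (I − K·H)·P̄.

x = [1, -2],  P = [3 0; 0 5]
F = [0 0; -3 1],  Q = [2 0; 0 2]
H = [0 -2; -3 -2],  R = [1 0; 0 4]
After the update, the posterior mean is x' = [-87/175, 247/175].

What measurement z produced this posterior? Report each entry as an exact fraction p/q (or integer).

x̄ = F·x = [0, -5]
P̄ = F·P·Fᵀ + Q = [2 0; 0 34]
S = H·P̄·Hᵀ + R = [137 136; 136 158]
K = P̄·Hᵀ·S⁻¹ = [136/525 -137/525; -748/1575 -34/1575]
x' − x̄ = [-87/175, 1122/175] = K·y
y = (KᵀK)⁻¹·Kᵀ·(x' − x̄) = [-13, -11]
z = y + H·x̄ = [-13, -11] + [10, 10] = [-3, -1]

z = [-3, -1]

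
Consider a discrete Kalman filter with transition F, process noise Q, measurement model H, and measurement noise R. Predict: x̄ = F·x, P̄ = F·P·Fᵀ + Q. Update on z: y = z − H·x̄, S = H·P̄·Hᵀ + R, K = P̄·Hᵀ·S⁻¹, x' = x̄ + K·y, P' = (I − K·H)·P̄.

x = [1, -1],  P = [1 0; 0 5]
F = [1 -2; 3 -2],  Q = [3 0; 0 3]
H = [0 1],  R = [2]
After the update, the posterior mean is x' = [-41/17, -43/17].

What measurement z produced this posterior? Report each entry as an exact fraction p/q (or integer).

x̄ = F·x = [3, 5]
P̄ = F·P·Fᵀ + Q = [24 23; 23 32]
S = H·P̄·Hᵀ + R = [34]
K = P̄·Hᵀ·S⁻¹ = [23/34; 16/17]
x' − x̄ = [-92/17, -128/17] = K·y
y = (KᵀK)⁻¹·Kᵀ·(x' − x̄) = [-8]
z = y + H·x̄ = [-8] + [5] = [-3]

z = [-3]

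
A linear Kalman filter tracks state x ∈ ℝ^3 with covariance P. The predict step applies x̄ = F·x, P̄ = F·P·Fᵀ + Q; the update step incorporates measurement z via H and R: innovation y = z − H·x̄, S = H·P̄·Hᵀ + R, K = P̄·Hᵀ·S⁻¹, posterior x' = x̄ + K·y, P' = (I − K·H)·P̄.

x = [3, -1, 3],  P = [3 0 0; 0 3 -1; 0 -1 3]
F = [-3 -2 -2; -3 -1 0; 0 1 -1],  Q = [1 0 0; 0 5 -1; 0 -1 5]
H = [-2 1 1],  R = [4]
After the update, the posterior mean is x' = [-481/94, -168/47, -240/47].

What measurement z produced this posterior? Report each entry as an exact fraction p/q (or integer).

x̄ = F·x = [-13, -8, -4]
P̄ = F·P·Fᵀ + Q = [44 31 0; 31 35 -5; 0 -5 13]
S = H·P̄·Hᵀ + R = [94]
K = P̄·Hᵀ·S⁻¹ = [-57/94; -16/47; 4/47]
x' − x̄ = [741/94, 208/47, -52/47] = K·y
y = (KᵀK)⁻¹·Kᵀ·(x' − x̄) = [-13]
z = y + H·x̄ = [-13] + [14] = [1]

z = [1]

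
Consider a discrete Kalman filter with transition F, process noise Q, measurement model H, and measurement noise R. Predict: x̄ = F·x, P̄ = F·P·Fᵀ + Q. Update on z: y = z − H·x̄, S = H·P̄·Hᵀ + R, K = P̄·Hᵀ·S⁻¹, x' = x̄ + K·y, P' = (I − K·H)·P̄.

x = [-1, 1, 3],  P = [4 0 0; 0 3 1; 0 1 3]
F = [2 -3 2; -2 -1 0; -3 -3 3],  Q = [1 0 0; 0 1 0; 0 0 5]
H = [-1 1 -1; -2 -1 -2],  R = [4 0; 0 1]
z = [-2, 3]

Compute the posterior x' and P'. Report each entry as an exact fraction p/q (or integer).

x' = [-14843/11315, -49899/22630, 21283/22630]
P' = [121029/11315 -23279/11315 -110092/11315; -23279/11315 37803/22630 31109/22630; -110092/11315 31109/22630 209937/22630]

x̄ = F·x = [1, 1, 9]
P̄ = F·P·Fᵀ + Q = [44 -9 6; -9 20 30; 6 30 77]
y = z − H·x̄ = [7, 24]
S = H·P̄·Hᵀ + R = [115 225; 225 637]
K = P̄·Hᵀ·S⁻¹ = [-8554/11315 281/2263; 13313/22630 -1381/4526; 10339/22630 -2123/4526]
x' = x̄ + K·y = [-14843/11315, -49899/22630, 21283/22630]
P' = (I − K·H)·P̄ = [121029/11315 -23279/11315 -110092/11315; -23279/11315 37803/22630 31109/22630; -110092/11315 31109/22630 209937/22630]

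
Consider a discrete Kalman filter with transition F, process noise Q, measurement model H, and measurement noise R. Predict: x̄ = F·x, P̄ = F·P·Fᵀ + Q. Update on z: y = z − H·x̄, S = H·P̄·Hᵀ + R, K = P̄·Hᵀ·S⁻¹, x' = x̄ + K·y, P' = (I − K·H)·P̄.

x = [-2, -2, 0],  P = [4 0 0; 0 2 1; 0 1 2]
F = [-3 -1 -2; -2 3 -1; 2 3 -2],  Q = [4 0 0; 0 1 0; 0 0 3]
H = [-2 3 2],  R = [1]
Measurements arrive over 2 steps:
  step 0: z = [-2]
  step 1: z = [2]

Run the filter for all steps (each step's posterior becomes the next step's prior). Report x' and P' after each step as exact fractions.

step 0: x̄ = F·x = [8, -2, -10]
step 0: P̄ = F·P·Fᵀ + Q = [54 17 -26; 17 31 -3; -26 -3 33]
step 0: y = z − H·x̄ = [40]
step 0: S = H·P̄·Hᵀ + R = [596]
step 0: K = P̄·Hᵀ·S⁻¹ = [-109/596; 53/596; 109/596]
step 0: x' = x̄ + K·y = [102/149, 232/149, -400/149]
step 0: P' = (I − K·H)·P̄ = [20303/596 15909/596 -3615/596; 15909/596 15667/596 -7565/596; -3615/596 -7565/596 7787/596]
step 1: x̄ = F·x = [262/149, 892/149, 1700/149]
step 1: P̄ = F·P·Fᵀ + Q = [63435/149 -2113/149 -72410/149; -2113/149 17655/149 34055/149; -72410/149 34055/149 565759/596]
step 1: y = z − H·x̄ = [-5254/149]
step 1: S = H·P̄·Hᵀ + R = [1991839/149]
step 1: K = P̄·Hᵀ·S⁻¹ = [-278029/1991839; 125301/1991839; 62337/234334]
step 1: x' = x̄ + K·y = [13306216/1991839, 7505966/1991839, 237749/117167]
step 1: P' = (I − K·H)·P̄ = [329209276/1991839 205560778/1991839 2438717/234334; 205560778/1991839 130641456/1991839 1136617/234334; 2438717/234334 1136617/234334 382480/117167]

step 0: x' = [102/149, 232/149, -400/149], P' = [20303/596 15909/596 -3615/596; 15909/596 15667/596 -7565/596; -3615/596 -7565/596 7787/596]
step 1: x' = [13306216/1991839, 7505966/1991839, 237749/117167], P' = [329209276/1991839 205560778/1991839 2438717/234334; 205560778/1991839 130641456/1991839 1136617/234334; 2438717/234334 1136617/234334 382480/117167]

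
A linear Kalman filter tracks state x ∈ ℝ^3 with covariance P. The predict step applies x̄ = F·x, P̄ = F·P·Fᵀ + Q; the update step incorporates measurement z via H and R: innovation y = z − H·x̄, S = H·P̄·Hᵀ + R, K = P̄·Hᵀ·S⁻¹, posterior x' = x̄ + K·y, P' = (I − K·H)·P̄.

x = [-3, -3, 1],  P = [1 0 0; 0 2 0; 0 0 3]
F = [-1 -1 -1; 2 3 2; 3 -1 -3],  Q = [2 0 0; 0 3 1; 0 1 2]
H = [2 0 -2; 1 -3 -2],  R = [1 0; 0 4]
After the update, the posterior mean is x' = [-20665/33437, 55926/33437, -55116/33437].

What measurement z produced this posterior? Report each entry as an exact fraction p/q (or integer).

x̄ = F·x = [5, -13, -9]
P̄ = F·P·Fᵀ + Q = [8 -14 8; -14 37 -17; 8 -17 40]
S = H·P̄·Hᵀ + R = [129 110; 110 353]
K = P̄·Hᵀ·S⁻¹ = [-3740/33437 4386/33437; 12128/33437 -12399/33437; -20282/33437 4331/33437]
x' − x̄ = [-187850/33437, 490607/33437, 245817/33437] = K·y
y = (KᵀK)⁻¹·Kᵀ·(x' − x̄) = [-26, -65]
z = y + H·x̄ = [-26, -65] + [28, 62] = [2, -3]

z = [2, -3]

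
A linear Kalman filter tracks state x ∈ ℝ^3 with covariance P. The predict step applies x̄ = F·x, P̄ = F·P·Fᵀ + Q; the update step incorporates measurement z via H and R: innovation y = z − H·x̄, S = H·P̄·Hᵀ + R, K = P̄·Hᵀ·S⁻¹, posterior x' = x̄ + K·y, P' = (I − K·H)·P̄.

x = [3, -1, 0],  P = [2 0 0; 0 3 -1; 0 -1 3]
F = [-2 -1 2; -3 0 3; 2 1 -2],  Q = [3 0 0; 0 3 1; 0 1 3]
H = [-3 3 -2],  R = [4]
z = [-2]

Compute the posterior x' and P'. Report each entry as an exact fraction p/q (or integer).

x̄ = F·x = [-5, -9, 5]
P̄ = F·P·Fᵀ + Q = [30 33 -27; 33 48 -32; -27 -32 30]
y = z − H·x̄ = [20]
S = H·P̄·Hᵀ + R = [292]
K = P̄·Hᵀ·S⁻¹ = [63/292; 109/292; -75/292]
x' = x̄ + K·y = [-50/73, -112/73, -10/73]
P' = (I − K·H)·P̄ = [4791/292 2769/292 -3159/292; 2769/292 2135/292 -1169/292; -3159/292 -1169/292 3135/292]

x' = [-50/73, -112/73, -10/73]
P' = [4791/292 2769/292 -3159/292; 2769/292 2135/292 -1169/292; -3159/292 -1169/292 3135/292]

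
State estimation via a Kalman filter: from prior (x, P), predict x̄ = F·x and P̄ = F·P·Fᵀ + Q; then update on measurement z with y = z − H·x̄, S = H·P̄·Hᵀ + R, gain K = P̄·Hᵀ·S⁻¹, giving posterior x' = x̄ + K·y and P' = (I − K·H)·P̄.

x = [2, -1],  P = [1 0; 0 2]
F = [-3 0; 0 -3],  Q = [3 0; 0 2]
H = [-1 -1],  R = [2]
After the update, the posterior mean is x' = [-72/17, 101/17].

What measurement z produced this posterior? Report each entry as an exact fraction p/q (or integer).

z = [-2]

x̄ = F·x = [-6, 3]
P̄ = F·P·Fᵀ + Q = [12 0; 0 20]
S = H·P̄·Hᵀ + R = [34]
K = P̄·Hᵀ·S⁻¹ = [-6/17; -10/17]
x' − x̄ = [30/17, 50/17] = K·y
y = (KᵀK)⁻¹·Kᵀ·(x' − x̄) = [-5]
z = y + H·x̄ = [-5] + [3] = [-2]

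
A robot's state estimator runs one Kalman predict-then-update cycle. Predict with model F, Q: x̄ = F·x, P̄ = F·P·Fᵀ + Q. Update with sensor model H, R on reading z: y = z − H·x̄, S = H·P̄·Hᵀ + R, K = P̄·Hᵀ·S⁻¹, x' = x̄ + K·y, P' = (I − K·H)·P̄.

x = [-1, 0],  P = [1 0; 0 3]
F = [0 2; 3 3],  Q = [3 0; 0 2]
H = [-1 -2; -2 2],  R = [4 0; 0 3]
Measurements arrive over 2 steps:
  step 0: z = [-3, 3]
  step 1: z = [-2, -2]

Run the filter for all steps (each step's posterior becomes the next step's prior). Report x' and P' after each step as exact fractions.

step 0: x̄ = F·x = [0, -3]
step 0: P̄ = F·P·Fᵀ + Q = [15 18; 18 38]
step 0: y = z − H·x̄ = [-9, 9]
step 0: S = H·P̄·Hᵀ + R = [243 -86; -86 71]
step 0: K = P̄·Hᵀ·S⁻¹ = [-3105/9857 -2928/9857; -3234/9857 1636/9857]
step 0: x' = x̄ + K·y = [1593/9857, 14259/9857]
step 0: P' = (I − K·H)·P̄ = [7068/9857 2676/9857; 2676/9857 5130/9857]
step 1: x̄ = F·x = [28518/9857, 47556/9857]
step 1: P̄ = F·P·Fᵀ + Q = [50091/9857 46836/9857; 46836/9857 177664/9857]
step 1: y = z − H·x̄ = [103916/9857, -57790/9857]
step 1: S = H·P̄·Hᵀ + R = [987519/9857 -516802/9857; -516802/9857 565903/9857]
step 1: K = P̄·Hᵀ·S⁻¹ = [-661149/2276833 -629976/2276833; -720780/2276833 394496/2276833]
step 1: x' = x̄ + K·y = [3310650/2276833, 1073204/2276833]
step 1: P' = (I − K·H)·P̄ = [1511508/2276833 566544/2276833; 566544/2276833 1158288/2276833]

step 0: x' = [1593/9857, 14259/9857], P' = [7068/9857 2676/9857; 2676/9857 5130/9857]
step 1: x' = [3310650/2276833, 1073204/2276833], P' = [1511508/2276833 566544/2276833; 566544/2276833 1158288/2276833]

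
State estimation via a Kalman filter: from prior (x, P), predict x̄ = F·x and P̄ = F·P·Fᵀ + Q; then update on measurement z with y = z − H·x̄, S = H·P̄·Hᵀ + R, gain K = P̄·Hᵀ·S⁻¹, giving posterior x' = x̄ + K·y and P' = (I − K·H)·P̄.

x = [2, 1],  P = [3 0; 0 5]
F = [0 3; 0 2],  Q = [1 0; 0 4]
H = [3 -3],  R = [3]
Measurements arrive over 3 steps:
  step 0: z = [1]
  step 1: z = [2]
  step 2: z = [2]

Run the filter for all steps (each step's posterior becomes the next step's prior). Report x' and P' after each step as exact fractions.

step 0: x̄ = F·x = [3, 2]
step 0: P̄ = F·P·Fᵀ + Q = [46 30; 30 24]
step 0: y = z − H·x̄ = [-2]
step 0: S = H·P̄·Hᵀ + R = [93]
step 0: K = P̄·Hᵀ·S⁻¹ = [16/31; 6/31]
step 0: x' = x̄ + K·y = [61/31, 50/31]
step 0: P' = (I − K·H)·P̄ = [658/31 642/31; 642/31 636/31]
step 1: x̄ = F·x = [150/31, 100/31]
step 1: P̄ = F·P·Fᵀ + Q = [5755/31 3816/31; 3816/31 2668/31]
step 1: y = z − H·x̄ = [-88/31]
step 1: S = H·P̄·Hᵀ + R = [7212/31]
step 1: K = P̄·Hᵀ·S⁻¹ = [1939/2404; 287/601]
step 1: x' = x̄ + K·y = [1532/601, 1124/601]
step 1: P' = (I − K·H)·P̄ = [82447/2404 20127/601; 20127/601 19840/601]
step 2: x̄ = F·x = [3372/601, 2248/601]
step 2: P̄ = F·P·Fᵀ + Q = [179161/601 119040/601; 119040/601 81764/601]
step 2: y = z − H·x̄ = [-2170/601]
step 2: S = H·P̄·Hᵀ + R = [207408/601]
step 2: K = P̄·Hᵀ·S⁻¹ = [60121/69136; 9319/17284]
step 2: x' = x̄ + K·y = [85411/34568, 15501/8642]
step 2: P' = (I − K·H)·P̄ = [2567173/69136 626763/17284; 626763/17284 154361/4321]

step 0: x' = [61/31, 50/31], P' = [658/31 642/31; 642/31 636/31]
step 1: x' = [1532/601, 1124/601], P' = [82447/2404 20127/601; 20127/601 19840/601]
step 2: x' = [85411/34568, 15501/8642], P' = [2567173/69136 626763/17284; 626763/17284 154361/4321]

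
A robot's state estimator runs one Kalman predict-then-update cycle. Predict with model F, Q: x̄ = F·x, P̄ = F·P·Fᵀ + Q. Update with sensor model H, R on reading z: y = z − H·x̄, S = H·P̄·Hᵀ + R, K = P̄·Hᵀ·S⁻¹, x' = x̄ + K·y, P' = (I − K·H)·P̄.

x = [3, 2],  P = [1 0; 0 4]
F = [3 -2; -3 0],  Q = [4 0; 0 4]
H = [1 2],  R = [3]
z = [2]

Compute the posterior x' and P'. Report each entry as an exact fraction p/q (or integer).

x' = [135/16, -59/16]
P' = [1271/48 -619/48; -619/48 335/48]

x̄ = F·x = [5, -9]
P̄ = F·P·Fᵀ + Q = [29 -9; -9 13]
y = z − H·x̄ = [15]
S = H·P̄·Hᵀ + R = [48]
K = P̄·Hᵀ·S⁻¹ = [11/48; 17/48]
x' = x̄ + K·y = [135/16, -59/16]
P' = (I − K·H)·P̄ = [1271/48 -619/48; -619/48 335/48]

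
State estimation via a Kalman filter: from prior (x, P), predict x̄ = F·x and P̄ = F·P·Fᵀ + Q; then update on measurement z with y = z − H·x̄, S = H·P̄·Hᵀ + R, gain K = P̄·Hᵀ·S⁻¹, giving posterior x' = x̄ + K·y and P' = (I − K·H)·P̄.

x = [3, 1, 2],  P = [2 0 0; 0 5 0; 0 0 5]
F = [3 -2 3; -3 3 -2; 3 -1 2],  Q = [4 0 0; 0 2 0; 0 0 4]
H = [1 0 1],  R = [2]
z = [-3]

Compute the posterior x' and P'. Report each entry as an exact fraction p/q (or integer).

x̄ = F·x = [13, -10, 12]
P̄ = F·P·Fᵀ + Q = [87 -78 58; -78 85 -53; 58 -53 47]
y = z − H·x̄ = [-28]
S = H·P̄·Hᵀ + R = [252]
K = P̄·Hᵀ·S⁻¹ = [145/252; -131/252; 5/12]
x' = x̄ + K·y = [-28/9, 41/9, 1/3]
P' = (I − K·H)·P̄ = [899/252 -661/252 -29/12; -661/252 4259/252 19/12; -29/12 19/12 13/4]

x' = [-28/9, 41/9, 1/3]
P' = [899/252 -661/252 -29/12; -661/252 4259/252 19/12; -29/12 19/12 13/4]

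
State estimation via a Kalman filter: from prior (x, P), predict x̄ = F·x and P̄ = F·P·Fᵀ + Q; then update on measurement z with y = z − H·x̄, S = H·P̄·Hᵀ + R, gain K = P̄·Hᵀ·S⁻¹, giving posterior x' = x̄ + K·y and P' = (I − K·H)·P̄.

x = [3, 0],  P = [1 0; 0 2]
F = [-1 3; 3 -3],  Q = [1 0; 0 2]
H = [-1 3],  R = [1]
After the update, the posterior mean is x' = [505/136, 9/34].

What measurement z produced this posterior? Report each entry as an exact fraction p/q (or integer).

x̄ = F·x = [-3, 9]
P̄ = F·P·Fᵀ + Q = [20 -21; -21 29]
S = H·P̄·Hᵀ + R = [408]
K = P̄·Hᵀ·S⁻¹ = [-83/408; 9/34]
x' − x̄ = [913/136, -297/34] = K·y
y = (KᵀK)⁻¹·Kᵀ·(x' − x̄) = [-33]
z = y + H·x̄ = [-33] + [30] = [-3]

z = [-3]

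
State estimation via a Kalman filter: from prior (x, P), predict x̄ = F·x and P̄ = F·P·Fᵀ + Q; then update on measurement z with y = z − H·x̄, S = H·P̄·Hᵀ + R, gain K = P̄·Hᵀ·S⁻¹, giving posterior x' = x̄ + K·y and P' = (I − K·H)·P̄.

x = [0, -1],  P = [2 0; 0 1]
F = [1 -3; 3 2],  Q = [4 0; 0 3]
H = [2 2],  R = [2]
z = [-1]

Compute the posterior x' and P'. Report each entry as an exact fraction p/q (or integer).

x̄ = F·x = [3, -2]
P̄ = F·P·Fᵀ + Q = [15 0; 0 25]
y = z − H·x̄ = [-3]
S = H·P̄·Hᵀ + R = [162]
K = P̄·Hᵀ·S⁻¹ = [5/27; 25/81]
x' = x̄ + K·y = [22/9, -79/27]
P' = (I − K·H)·P̄ = [85/9 -250/27; -250/27 775/81]

x' = [22/9, -79/27]
P' = [85/9 -250/27; -250/27 775/81]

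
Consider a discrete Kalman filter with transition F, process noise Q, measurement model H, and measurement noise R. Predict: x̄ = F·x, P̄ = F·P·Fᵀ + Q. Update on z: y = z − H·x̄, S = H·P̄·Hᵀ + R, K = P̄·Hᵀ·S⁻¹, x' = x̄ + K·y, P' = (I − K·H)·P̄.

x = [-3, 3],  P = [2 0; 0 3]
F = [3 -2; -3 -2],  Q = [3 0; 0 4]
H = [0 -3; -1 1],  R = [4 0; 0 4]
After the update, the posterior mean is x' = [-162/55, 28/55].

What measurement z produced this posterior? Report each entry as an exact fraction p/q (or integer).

z = [-2, 2]

x̄ = F·x = [-15, 3]
P̄ = F·P·Fᵀ + Q = [33 -6; -6 34]
S = H·P̄·Hᵀ + R = [310 -120; -120 83]
K = P̄·Hᵀ·S⁻¹ = [-1593/5665 -993/1133; -1833/5665 16/1133]
x' − x̄ = [663/55, -137/55] = K·y
y = (KᵀK)⁻¹·Kᵀ·(x' − x̄) = [7, -16]
z = y + H·x̄ = [7, -16] + [-9, 18] = [-2, 2]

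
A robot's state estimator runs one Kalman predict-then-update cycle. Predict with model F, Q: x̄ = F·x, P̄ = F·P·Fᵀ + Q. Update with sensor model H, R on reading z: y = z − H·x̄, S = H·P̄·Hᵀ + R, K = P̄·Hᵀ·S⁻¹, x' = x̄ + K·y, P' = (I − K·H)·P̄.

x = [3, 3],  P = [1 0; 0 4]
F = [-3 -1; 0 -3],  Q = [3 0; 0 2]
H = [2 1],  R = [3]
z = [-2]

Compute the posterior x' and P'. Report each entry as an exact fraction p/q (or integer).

x' = [-472/153, 545/153]
P' = [512/153 -892/153; -892/153 1970/153]

x̄ = F·x = [-12, -9]
P̄ = F·P·Fᵀ + Q = [16 12; 12 38]
y = z − H·x̄ = [31]
S = H·P̄·Hᵀ + R = [153]
K = P̄·Hᵀ·S⁻¹ = [44/153; 62/153]
x' = x̄ + K·y = [-472/153, 545/153]
P' = (I − K·H)·P̄ = [512/153 -892/153; -892/153 1970/153]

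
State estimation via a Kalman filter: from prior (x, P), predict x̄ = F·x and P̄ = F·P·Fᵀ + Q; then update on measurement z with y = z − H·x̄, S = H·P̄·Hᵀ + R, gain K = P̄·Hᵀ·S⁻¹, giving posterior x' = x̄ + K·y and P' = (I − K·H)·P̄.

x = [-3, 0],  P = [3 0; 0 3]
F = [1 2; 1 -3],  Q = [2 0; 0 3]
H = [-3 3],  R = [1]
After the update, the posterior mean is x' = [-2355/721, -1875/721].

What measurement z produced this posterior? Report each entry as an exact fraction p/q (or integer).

x̄ = F·x = [-3, -3]
P̄ = F·P·Fᵀ + Q = [17 -15; -15 33]
S = H·P̄·Hᵀ + R = [721]
K = P̄·Hᵀ·S⁻¹ = [-96/721; 144/721]
x' − x̄ = [-192/721, 288/721] = K·y
y = (KᵀK)⁻¹·Kᵀ·(x' − x̄) = [2]
z = y + H·x̄ = [2] + [0] = [2]

z = [2]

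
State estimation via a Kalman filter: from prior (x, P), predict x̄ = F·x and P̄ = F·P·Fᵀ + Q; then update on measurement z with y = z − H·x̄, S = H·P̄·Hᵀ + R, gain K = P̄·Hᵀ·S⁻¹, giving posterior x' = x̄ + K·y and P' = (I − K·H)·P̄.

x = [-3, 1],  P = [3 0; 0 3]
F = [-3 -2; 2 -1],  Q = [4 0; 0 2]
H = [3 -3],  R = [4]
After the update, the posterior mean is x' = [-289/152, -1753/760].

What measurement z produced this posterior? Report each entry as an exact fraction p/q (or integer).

x̄ = F·x = [7, -7]
P̄ = F·P·Fᵀ + Q = [43 -12; -12 17]
S = H·P̄·Hᵀ + R = [760]
K = P̄·Hᵀ·S⁻¹ = [33/152; -87/760]
x' − x̄ = [-1353/152, 3567/760] = K·y
y = (KᵀK)⁻¹·Kᵀ·(x' − x̄) = [-41]
z = y + H·x̄ = [-41] + [42] = [1]

z = [1]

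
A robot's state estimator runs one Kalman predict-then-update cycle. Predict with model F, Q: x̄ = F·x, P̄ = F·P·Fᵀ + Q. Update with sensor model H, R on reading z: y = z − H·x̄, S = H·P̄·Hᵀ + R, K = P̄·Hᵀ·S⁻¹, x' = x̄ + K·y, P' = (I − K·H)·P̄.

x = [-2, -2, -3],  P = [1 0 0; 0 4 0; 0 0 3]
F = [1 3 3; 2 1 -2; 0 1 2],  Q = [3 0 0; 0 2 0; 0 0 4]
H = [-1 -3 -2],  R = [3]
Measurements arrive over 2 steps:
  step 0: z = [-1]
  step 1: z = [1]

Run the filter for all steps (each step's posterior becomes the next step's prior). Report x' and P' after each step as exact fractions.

step 0: x̄ = F·x = [-17, 0, -8]
step 0: P̄ = F·P·Fᵀ + Q = [67 -4 30; -4 22 -8; 30 -8 20]
step 0: y = z − H·x̄ = [-34]
step 0: S = H·P̄·Hᵀ + R = [348]
step 0: K = P̄·Hᵀ·S⁻¹ = [-115/348; -23/174; -23/174]
step 0: x' = x̄ + K·y = [-1003/174, 391/87, -305/87]
step 0: P' = (I − K·H)·P̄ = [10091/348 -3341/174 2575/174; -3341/174 1385/87 -1225/87; 2575/174 -1225/87 1211/87]
step 1: x̄ = F·x = [-487/174, -2/87, -73/29]
step 1: P̄ = F·P·Fᵀ + Q = [7199/348 -934/87 867/58; -934/87 4412/87 -550/29; 867/58 -550/29 559/29]
step 1: y = z − H·x̄ = [-1201/174]
step 1: S = H·P̄·Hᵀ + R = [113099/348]
step 1: K = P̄·Hᵀ·S⁻¹ = [-6395/113099; -5144/16157; 1182/113099]
step 1: x' = x̄ + K·y = [-272407/113099, 35134/16157, -292856/113099]
step 1: P' = (I − K·H)·P̄ = [2222137/113099 -267984/16157 1712356/113099; -267984/16157 287108/16157 -288954/16157; 1712356/113099 -288954/16157 2176066/113099]

step 0: x' = [-1003/174, 391/87, -305/87], P' = [10091/348 -3341/174 2575/174; -3341/174 1385/87 -1225/87; 2575/174 -1225/87 1211/87]
step 1: x' = [-272407/113099, 35134/16157, -292856/113099], P' = [2222137/113099 -267984/16157 1712356/113099; -267984/16157 287108/16157 -288954/16157; 1712356/113099 -288954/16157 2176066/113099]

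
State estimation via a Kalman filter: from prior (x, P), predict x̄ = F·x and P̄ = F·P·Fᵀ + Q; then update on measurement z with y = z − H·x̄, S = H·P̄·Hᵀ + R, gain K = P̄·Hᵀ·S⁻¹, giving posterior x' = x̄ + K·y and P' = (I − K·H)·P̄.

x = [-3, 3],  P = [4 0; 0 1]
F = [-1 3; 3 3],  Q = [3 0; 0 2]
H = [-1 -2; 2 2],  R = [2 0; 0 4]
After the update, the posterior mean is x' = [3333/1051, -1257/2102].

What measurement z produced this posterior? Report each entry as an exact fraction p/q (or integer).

z = [-3, 3]

x̄ = F·x = [12, 0]
P̄ = F·P·Fᵀ + Q = [16 -3; -3 47]
S = H·P̄·Hᵀ + R = [194 -202; -202 232]
K = P̄·Hᵀ·S⁻¹ = [733/1051 756/1051; -834/1051 -655/2102]
x' − x̄ = [-9279/1051, -1257/2102] = K·y
y = (KᵀK)⁻¹·Kᵀ·(x' − x̄) = [9, -21]
z = y + H·x̄ = [9, -21] + [-12, 24] = [-3, 3]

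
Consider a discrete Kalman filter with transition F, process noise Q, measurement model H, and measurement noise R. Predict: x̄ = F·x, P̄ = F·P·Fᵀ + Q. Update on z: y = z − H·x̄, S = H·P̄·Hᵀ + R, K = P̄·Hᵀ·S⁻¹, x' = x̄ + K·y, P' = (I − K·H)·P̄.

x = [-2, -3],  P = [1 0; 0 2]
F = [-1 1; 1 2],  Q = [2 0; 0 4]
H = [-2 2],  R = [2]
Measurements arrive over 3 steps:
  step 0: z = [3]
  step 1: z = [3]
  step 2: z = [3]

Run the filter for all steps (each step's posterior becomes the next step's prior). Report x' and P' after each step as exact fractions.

step 0: x' = [-59/25, -6/5], P' = [117/25 23/5; 23/5 5]
step 1: x' = [197/221, 5628/2431], P' = [534/221 530/221; 530/221 6989/2431]
step 2: x' = [217894/139213, 22791/7327], P' = [335493/139213 17458/7327; 17458/7327 20858/7327]

step 0: x̄ = F·x = [-1, -8]
step 0: P̄ = F·P·Fᵀ + Q = [5 3; 3 13]
step 0: y = z − H·x̄ = [17]
step 0: S = H·P̄·Hᵀ + R = [50]
step 0: K = P̄·Hᵀ·S⁻¹ = [-2/25; 2/5]
step 0: x' = x̄ + K·y = [-59/25, -6/5]
step 0: P' = (I − K·H)·P̄ = [117/25 23/5; 23/5 5]
step 1: x̄ = F·x = [29/25, -119/25]
step 1: P̄ = F·P·Fᵀ + Q = [62/25 18/25; 18/25 1177/25]
step 1: y = z − H·x̄ = [371/25]
step 1: S = H·P̄·Hᵀ + R = [4862/25]
step 1: K = P̄·Hᵀ·S⁻¹ = [-4/221; 1159/2431]
step 1: x' = x̄ + K·y = [197/221, 5628/2431]
step 1: P' = (I − K·H)·P̄ = [534/221 530/221; 530/221 6989/2431]
step 2: x̄ = F·x = [3461/2431, 13423/2431]
step 2: P̄ = F·P·Fᵀ + Q = [6065/2431 2274/2431; 2274/2431 66874/2431]
step 2: y = z − H·x̄ = [-743/143]
step 2: S = H·P̄·Hᵀ + R = [16378/143]
step 2: K = P̄·Hᵀ·S⁻¹ = [-223/8189; 200/431]
step 2: x' = x̄ + K·y = [217894/139213, 22791/7327]
step 2: P' = (I − K·H)·P̄ = [335493/139213 17458/7327; 17458/7327 20858/7327]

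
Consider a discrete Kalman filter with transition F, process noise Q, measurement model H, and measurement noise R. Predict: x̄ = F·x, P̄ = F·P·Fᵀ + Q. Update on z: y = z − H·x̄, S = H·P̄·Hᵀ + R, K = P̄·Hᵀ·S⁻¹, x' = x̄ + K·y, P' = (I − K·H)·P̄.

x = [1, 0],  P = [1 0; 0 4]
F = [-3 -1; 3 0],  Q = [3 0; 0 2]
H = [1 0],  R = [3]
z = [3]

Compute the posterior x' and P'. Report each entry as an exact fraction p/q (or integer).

x̄ = F·x = [-3, 3]
P̄ = F·P·Fᵀ + Q = [16 -9; -9 11]
y = z − H·x̄ = [6]
S = H·P̄·Hᵀ + R = [19]
K = P̄·Hᵀ·S⁻¹ = [16/19; -9/19]
x' = x̄ + K·y = [39/19, 3/19]
P' = (I − K·H)·P̄ = [48/19 -27/19; -27/19 128/19]

x' = [39/19, 3/19]
P' = [48/19 -27/19; -27/19 128/19]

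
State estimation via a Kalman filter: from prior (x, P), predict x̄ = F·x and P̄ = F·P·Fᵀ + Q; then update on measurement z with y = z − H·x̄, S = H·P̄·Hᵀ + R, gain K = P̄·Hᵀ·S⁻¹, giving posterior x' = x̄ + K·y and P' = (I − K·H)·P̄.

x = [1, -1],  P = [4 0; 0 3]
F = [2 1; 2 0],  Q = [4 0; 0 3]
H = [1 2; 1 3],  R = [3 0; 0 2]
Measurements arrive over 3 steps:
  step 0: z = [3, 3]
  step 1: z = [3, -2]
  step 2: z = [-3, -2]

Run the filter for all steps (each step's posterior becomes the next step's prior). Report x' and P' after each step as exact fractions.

step 0: x' = [673/1383, 1312/1383], P' = [6473/1383 -2257/1383; -2257/1383 1019/1383]
step 1: x' = [1244715/636931, -544845/636931], P' = [6375985/1910793 -2187773/1910793; -2187773/1910793 1071031/1910793]
step 2: x' = [-1825801352/1964102103, -954194162/1964102103], P' = [6547046141/1964102103 -2248234489/1964102103; -2248234489/1964102103 1100881319/1964102103]

step 0: x̄ = F·x = [1, 2]
step 0: P̄ = F·P·Fᵀ + Q = [23 16; 16 19]
step 0: y = z − H·x̄ = [-2, -4]
step 0: S = H·P̄·Hᵀ + R = [166 217; 217 292]
step 0: K = P̄·Hᵀ·S⁻¹ = [653/1383 -149/1383; -73/1383 400/1383]
step 0: x' = x̄ + K·y = [673/1383, 1312/1383]
step 0: P' = (I − K·H)·P̄ = [6473/1383 -2257/1383; -2257/1383 1019/1383]
step 1: x̄ = F·x = [886/461, 1346/1383]
step 1: P̄ = F·P·Fᵀ + Q = [7805/461 7126/461; 7126/461 30041/1383]
step 1: y = z − H·x̄ = [-1201/1383, -3154/461]
step 1: S = H·P̄·Hᵀ + R = [233240/1383 103517/461; 103517/461 141606/461]
step 1: K = P̄·Hᵀ·S⁻¹ = [222271/636931 -93667/1910793; -5079/636931 512660/1910793]
step 1: x' = x̄ + K·y = [1244715/636931, -544845/636931]
step 1: P' = (I − K·H)·P̄ = [6375985/1910793 -2187773/1910793; -2187773/1910793 1071031/1910793]
step 2: x̄ = F·x = [1944585/636931, 2489430/636931]
step 2: P̄ = F·P·Fᵀ + Q = [8489017/636931 7042798/636931; 7042798/636931 31236319/1910793]
step 2: y = z − H·x̄ = [-8834238/636931, -10686737/636931]
step 2: S = H·P̄·Hᵀ + R = [240658282/1910793 106175645/636931; 106175645/636931 145728624/636931]
step 2: K = P̄·Hᵀ·S⁻¹ = [227841907/654700701 -98828663/1964102103; -5163539/654700701 527204734/1964102103]
step 2: x' = x̄ + K·y = [-1825801352/1964102103, -954194162/1964102103]
step 2: P' = (I − K·H)·P̄ = [6547046141/1964102103 -2248234489/1964102103; -2248234489/1964102103 1100881319/1964102103]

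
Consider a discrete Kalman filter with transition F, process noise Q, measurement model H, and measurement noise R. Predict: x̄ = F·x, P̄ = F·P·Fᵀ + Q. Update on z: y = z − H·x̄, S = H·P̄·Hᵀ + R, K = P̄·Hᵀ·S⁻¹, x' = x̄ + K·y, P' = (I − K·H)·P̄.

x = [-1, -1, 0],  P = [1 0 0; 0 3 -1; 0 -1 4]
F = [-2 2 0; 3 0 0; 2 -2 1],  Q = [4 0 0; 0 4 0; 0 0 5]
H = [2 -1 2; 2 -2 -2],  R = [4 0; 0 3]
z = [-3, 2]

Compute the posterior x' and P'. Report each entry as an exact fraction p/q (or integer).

x̄ = F·x = [0, -3, 0]
P̄ = F·P·Fᵀ + Q = [20 -6 -18; -6 13 6; -18 6 29]
y = z − H·x̄ = [-6, -4]
S = H·P̄·Hᵀ + R = [69 14; 14 491]
K = P̄·Hᵀ·S⁻¹ = [3678/33683 5932/33683; -5683/33683 -3268/33683; 9340/33683 -7538/33683]
x' = x̄ + K·y = [-45796/33683, -53879/33683, -25888/33683]
P' = (I − K·H)·P̄ = [114864/33683 142316/33683 -36350/33683; 142316/33683 200600/33683 -53382/33683; -36350/33683 -53382/33683 28339/33683]

x' = [-45796/33683, -53879/33683, -25888/33683]
P' = [114864/33683 142316/33683 -36350/33683; 142316/33683 200600/33683 -53382/33683; -36350/33683 -53382/33683 28339/33683]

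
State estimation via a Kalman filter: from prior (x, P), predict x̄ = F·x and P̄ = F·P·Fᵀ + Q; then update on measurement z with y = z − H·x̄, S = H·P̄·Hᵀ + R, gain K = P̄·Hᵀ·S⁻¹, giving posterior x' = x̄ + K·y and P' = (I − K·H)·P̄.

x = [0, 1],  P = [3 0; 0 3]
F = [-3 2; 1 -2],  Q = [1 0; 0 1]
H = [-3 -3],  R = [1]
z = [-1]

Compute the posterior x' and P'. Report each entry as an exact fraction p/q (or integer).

x' = [311/127, -269/127]
P' = [1831/127 -1812/127; -1812/127 1807/127]

x̄ = F·x = [2, -2]
P̄ = F·P·Fᵀ + Q = [40 -21; -21 16]
y = z − H·x̄ = [-1]
S = H·P̄·Hᵀ + R = [127]
K = P̄·Hᵀ·S⁻¹ = [-57/127; 15/127]
x' = x̄ + K·y = [311/127, -269/127]
P' = (I − K·H)·P̄ = [1831/127 -1812/127; -1812/127 1807/127]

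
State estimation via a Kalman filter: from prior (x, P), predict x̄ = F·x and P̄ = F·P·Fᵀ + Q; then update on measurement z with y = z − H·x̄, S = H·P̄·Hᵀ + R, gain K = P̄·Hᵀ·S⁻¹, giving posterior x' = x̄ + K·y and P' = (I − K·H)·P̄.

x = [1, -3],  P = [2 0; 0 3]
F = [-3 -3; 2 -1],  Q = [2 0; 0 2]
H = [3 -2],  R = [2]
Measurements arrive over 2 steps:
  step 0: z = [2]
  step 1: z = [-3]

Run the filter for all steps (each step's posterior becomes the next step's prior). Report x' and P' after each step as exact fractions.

step 0: x' = [244/57, 925/171], P' = [278/57 1202/171; 1202/171 5444/513]
step 1: x' = [-50013/136025, 668307/680125], P' = [35456/27205 222786/136025; 222786/136025 1687196/680125]

step 0: x̄ = F·x = [6, 5]
step 0: P̄ = F·P·Fᵀ + Q = [47 -3; -3 13]
step 0: y = z − H·x̄ = [-6]
step 0: S = H·P̄·Hᵀ + R = [513]
step 0: K = P̄·Hᵀ·S⁻¹ = [49/171; -35/513]
step 0: x' = x̄ + K·y = [244/57, 925/171]
step 0: P' = (I − K·H)·P̄ = [278/57 1202/171; 1202/171 5444/513]
step 1: x̄ = F·x = [-1657/57, 539/171]
step 1: P̄ = F·P·Fᵀ + Q = [15272/57 -3166/171; -3166/171 2054/513]
step 1: y = z − H·x̄ = [15478/171]
step 1: S = H·P̄·Hᵀ + R = [1360250/513]
step 1: K = P̄·Hᵀ·S⁻¹ = [43134/136025; -16301/680125]
step 1: x' = x̄ + K·y = [-50013/136025, 668307/680125]
step 1: P' = (I − K·H)·P̄ = [35456/27205 222786/136025; 222786/136025 1687196/680125]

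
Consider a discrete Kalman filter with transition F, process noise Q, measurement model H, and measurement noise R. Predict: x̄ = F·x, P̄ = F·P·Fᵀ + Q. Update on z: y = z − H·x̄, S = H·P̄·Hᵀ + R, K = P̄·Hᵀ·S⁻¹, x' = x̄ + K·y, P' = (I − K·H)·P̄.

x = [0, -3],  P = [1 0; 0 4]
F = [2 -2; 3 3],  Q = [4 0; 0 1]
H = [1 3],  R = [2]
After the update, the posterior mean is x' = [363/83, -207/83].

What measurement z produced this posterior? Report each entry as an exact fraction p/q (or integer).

x̄ = F·x = [6, -9]
P̄ = F·P·Fᵀ + Q = [24 -18; -18 46]
S = H·P̄·Hᵀ + R = [332]
K = P̄·Hᵀ·S⁻¹ = [-15/166; 30/83]
x' − x̄ = [-135/83, 540/83] = K·y
y = (KᵀK)⁻¹·Kᵀ·(x' − x̄) = [18]
z = y + H·x̄ = [18] + [-21] = [-3]

z = [-3]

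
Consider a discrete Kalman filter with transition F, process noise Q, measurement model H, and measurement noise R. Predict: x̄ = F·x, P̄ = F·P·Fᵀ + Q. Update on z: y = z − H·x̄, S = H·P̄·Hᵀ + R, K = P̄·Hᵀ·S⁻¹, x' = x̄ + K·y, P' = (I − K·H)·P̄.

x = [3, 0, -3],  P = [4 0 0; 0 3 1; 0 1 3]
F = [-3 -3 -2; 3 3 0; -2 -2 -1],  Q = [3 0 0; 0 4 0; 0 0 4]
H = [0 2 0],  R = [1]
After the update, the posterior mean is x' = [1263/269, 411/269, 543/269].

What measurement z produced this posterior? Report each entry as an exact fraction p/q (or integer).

z = [3]

x̄ = F·x = [-3, 9, -3]
P̄ = F·P·Fᵀ + Q = [90 -69 55; -69 67 -45; 55 -45 39]
S = H·P̄·Hᵀ + R = [269]
K = P̄·Hᵀ·S⁻¹ = [-138/269; 134/269; -90/269]
x' − x̄ = [2070/269, -2010/269, 1350/269] = K·y
y = (KᵀK)⁻¹·Kᵀ·(x' − x̄) = [-15]
z = y + H·x̄ = [-15] + [18] = [3]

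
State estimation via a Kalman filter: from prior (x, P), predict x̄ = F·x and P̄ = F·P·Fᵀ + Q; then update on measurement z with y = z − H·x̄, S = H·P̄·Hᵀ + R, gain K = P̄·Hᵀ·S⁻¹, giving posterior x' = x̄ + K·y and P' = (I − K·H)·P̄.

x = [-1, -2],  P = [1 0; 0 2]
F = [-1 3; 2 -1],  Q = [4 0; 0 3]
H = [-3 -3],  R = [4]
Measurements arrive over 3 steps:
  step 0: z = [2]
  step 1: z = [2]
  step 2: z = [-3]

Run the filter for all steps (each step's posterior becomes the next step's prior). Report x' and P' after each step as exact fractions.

step 0: x̄ = F·x = [-5, 0]
step 0: P̄ = F·P·Fᵀ + Q = [23 -8; -8 9]
step 0: y = z − H·x̄ = [-13]
step 0: S = H·P̄·Hᵀ + R = [148]
step 0: K = P̄·Hᵀ·S⁻¹ = [-45/148; -3/148]
step 0: x' = x̄ + K·y = [-155/148, 39/148]
step 0: P' = (I − K·H)·P̄ = [1379/148 -1319/148; -1319/148 1323/148]
step 1: x̄ = F·x = [68/37, -349/148]
step 1: P̄ = F·P·Fᵀ + Q = [5448/37 -3990/37; -3990/37 12559/148]
step 1: y = z − H·x̄ = [65/148]
step 1: S = H·P̄·Hᵀ + R = [22471/148]
step 1: K = P̄·Hᵀ·S⁻¹ = [-17496/22471; 10203/22471]
step 1: x' = x̄ + K·y = [33614/22471, -48508/22471]
step 1: P' = (I − K·H)·P̄ = [1240392/22471 -1217064/22471; -1217064/22471 1203460/22471]
step 2: x̄ = F·x = [-179138/22471, 5032/977]
step 2: P̄ = F·P·Fᵀ + Q = [19463800/22471 -635244/977; -635244/977 482639/977]
step 2: y = z − H·x̄ = [-257619/22471]
step 2: S = H·P̄·Hᵀ + R = [12179341/22471]
step 2: K = P̄·Hᵀ·S⁻¹ = [-14559564/12179341; 10529745/12179341]
step 2: x' = x̄ + K·y = [69824998/12179341, -57989149/12179341]
step 2: P' = (I − K·H)·P̄ = [1115898424/12179341 -1096485672/12179341; -1096485672/12179341 1082446012/12179341]

step 0: x' = [-155/148, 39/148], P' = [1379/148 -1319/148; -1319/148 1323/148]
step 1: x' = [33614/22471, -48508/22471], P' = [1240392/22471 -1217064/22471; -1217064/22471 1203460/22471]
step 2: x' = [69824998/12179341, -57989149/12179341], P' = [1115898424/12179341 -1096485672/12179341; -1096485672/12179341 1082446012/12179341]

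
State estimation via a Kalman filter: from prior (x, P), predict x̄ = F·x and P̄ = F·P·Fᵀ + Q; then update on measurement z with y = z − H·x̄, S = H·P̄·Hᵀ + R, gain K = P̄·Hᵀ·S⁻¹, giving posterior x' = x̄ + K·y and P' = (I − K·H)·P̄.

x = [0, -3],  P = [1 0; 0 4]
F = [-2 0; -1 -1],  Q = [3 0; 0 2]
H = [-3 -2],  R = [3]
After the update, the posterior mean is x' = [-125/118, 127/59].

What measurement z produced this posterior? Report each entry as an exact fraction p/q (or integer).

z = [-1]

x̄ = F·x = [0, 3]
P̄ = F·P·Fᵀ + Q = [7 2; 2 7]
S = H·P̄·Hᵀ + R = [118]
K = P̄·Hᵀ·S⁻¹ = [-25/118; -10/59]
x' − x̄ = [-125/118, -50/59] = K·y
y = (KᵀK)⁻¹·Kᵀ·(x' − x̄) = [5]
z = y + H·x̄ = [5] + [-6] = [-1]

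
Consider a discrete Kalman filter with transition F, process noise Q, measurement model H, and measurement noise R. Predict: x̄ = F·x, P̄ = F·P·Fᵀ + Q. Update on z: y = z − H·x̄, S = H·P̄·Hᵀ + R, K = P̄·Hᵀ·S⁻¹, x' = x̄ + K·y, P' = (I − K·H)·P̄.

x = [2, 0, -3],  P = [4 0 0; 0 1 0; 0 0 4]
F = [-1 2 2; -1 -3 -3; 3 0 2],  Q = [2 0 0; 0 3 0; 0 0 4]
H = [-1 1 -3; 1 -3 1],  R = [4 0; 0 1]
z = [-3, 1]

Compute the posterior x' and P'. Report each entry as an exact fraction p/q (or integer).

x̄ = F·x = [-8, 7, 0]
P̄ = F·P·Fᵀ + Q = [26 -26 4; -26 52 -36; 4 -36 56]
y = z − H·x̄ = [-18, 30]
S = H·P̄·Hᵀ + R = [878 -830; -830 931]
K = P̄·Hᵀ·S⁻¹ = [1156/4943 1604/4943; -299/4943 -1424/4943; -27104/64259 -12568/64259]
x' = x̄ + K·y = [-12232/4943, -2737/4943, 110832/64259]
P' = (I − K·H)·P̄ = [29270/4943 6138/4943 -9252/4943; 6138/4943 2218/4943 -908/4943; -9252/4943 -908/4943 72296/64259]

x' = [-12232/4943, -2737/4943, 110832/64259]
P' = [29270/4943 6138/4943 -9252/4943; 6138/4943 2218/4943 -908/4943; -9252/4943 -908/4943 72296/64259]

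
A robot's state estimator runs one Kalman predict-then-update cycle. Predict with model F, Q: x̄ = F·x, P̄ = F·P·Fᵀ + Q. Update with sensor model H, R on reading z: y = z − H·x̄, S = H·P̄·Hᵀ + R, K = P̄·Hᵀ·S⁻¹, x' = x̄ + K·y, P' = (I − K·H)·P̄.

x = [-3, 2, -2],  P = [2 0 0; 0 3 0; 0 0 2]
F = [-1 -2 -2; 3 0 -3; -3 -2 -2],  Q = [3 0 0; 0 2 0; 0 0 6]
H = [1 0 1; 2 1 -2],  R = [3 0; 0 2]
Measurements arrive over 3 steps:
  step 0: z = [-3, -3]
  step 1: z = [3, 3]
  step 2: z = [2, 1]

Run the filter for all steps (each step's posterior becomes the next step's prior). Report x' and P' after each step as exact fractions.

step 0: x' = [-9678/4475, 804/4475, -2334/4475], P' = [6064/4475 -10877/4475 17/4475; -10877/4475 50886/4475 12644/4475; 17/4475 12644/4475 6976/4475]
step 1: x' = [153243663/55017566, -55311072/27508783, 26004393/55017566], P' = [53870099/55017566 -23431697/27508783 20187955/55017566; -23431697/27508783 137696780/27508783 38460983/27508783; 20187955/55017566 38460983/27508783 34192381/27508783]
step 2: x' = [44475139822/177072994467, 713069240338/177072994467, 548118662539/354145988934], P' = [694419504467/708291977868 -303010279259/354145988934 64907667796/177072994467; -303010279259/354145988934 868649673083/177072994467 240498923185/177072994467; 64907667796/177072994467 240498923185/177072994467 434861965309/354145988934]

step 0: x̄ = F·x = [3, -3, 9]
step 0: P̄ = F·P·Fᵀ + Q = [25 6 26; 6 38 -6; 26 -6 44]
step 0: y = z − H·x̄ = [-15, 12]
step 0: S = H·P̄·Hᵀ + R = [124 -38; -38 156]
step 0: K = P̄·Hᵀ·S⁻¹ = [2027/4475 1217/8950; 589/4475 1922/4475; 2331/4475 -637/4475]
step 0: x' = x̄ + K·y = [-9678/4475, 804/4475, -2334/4475]
step 0: P' = (I − K·H)·P̄ = [6064/4475 -10877/4475 17/4475; -10877/4475 50886/4475 12644/4475; 17/4475 12644/4475 6976/4475]
step 1: x̄ = F·x = [12738/4475, -22032/4475, 32094/4475]
step 1: P̄ = F·P·Fᵀ + Q = [308649/4475 164739/4475 263912/4475; 164739/4475 126004/4475 128457/4475; 263912/4475 128457/4475 283706/4475]
step 1: y = z − H·x̄ = [-31407/4475, 74169/4475]
step 1: S = H·P̄·Hᵀ + R = [1133604/4475 343082/4475; 343082/4475 538206/4475]
step 1: K = P̄·Hᵀ·S⁻¹ = [12343009/27508783 10250447/55017566; 5009762/27508783 6955710/27508783; 29524239/55017566 -4867912/27508783]
step 1: x' = x̄ + K·y = [153243663/55017566, -55311072/27508783, 26004393/55017566]
step 1: P' = (I − K·H)·P̄ = [53870099/55017566 -23431697/27508783 20187955/55017566; -23431697/27508783 137696780/27508783 38460983/27508783; 20187955/55017566 38460983/27508783 34192381/27508783]
step 2: x̄ = F·x = [15991839/55017566, 190858905/27508783, -290495487/55017566]
step 2: P̄ = F·P·Fᵀ + Q = [2102710057/55017566 465423285/27508783 1938695801/55017566; 465423285/27508783 846945691/55017566 364376853/27508783; 1938695801/55017566 364376853/27508783 2485320035/55017566]
step 2: y = z − H·x̄ = [192269390/27508783, -469837448/27508783]
step 2: S = H·P̄·Hᵀ + R = [4315237196/27508783 447190160/27508783; 447190160/27508783 4607906239/55017566]
step 2: K = P̄·Hᵀ·S⁻¹ = [318016725217/708291977868 32944638506/177072994467; 59329189037/354145988934 42320773727/177072994467; 188225766967/354145988934 -32273853266/177072994467]
step 2: x' = x̄ + K·y = [44475139822/177072994467, 713069240338/177072994467, 548118662539/354145988934]
step 2: P' = (I − K·H)·P̄ = [694419504467/708291977868 -303010279259/354145988934 64907667796/177072994467; -303010279259/354145988934 868649673083/177072994467 240498923185/177072994467; 64907667796/177072994467 240498923185/177072994467 434861965309/354145988934]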